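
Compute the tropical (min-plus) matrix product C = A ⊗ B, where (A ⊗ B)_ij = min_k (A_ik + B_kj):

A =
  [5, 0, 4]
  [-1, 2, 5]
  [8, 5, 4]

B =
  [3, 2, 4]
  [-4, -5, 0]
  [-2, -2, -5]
A ⊗ B =
  [-4, -5, -1]
  [-2, -3, 0]
  [1, 0, -1]

Apply the min-plus product entry-by-entry:
  C[0][0] = min over k of (A[0][0] + B[0][0] = 5 + 3 = 8, A[0][1] + B[1][0] = 0 + -4 = -4, A[0][2] + B[2][0] = 4 + -2 = 2) = -4 (attained at k = 1)
  C[0][1] = min over k of (A[0][0] + B[0][1] = 5 + 2 = 7, A[0][1] + B[1][1] = 0 + -5 = -5, A[0][2] + B[2][1] = 4 + -2 = 2) = -5 (attained at k = 1)
  C[0][2] = min over k of (A[0][0] + B[0][2] = 5 + 4 = 9, A[0][1] + B[1][2] = 0 + 0 = 0, A[0][2] + B[2][2] = 4 + -5 = -1) = -1 (attained at k = 2)
  C[1][0] = min over k of (A[1][0] + B[0][0] = -1 + 3 = 2, A[1][1] + B[1][0] = 2 + -4 = -2, A[1][2] + B[2][0] = 5 + -2 = 3) = -2 (attained at k = 1)
  C[1][1] = min over k of (A[1][0] + B[0][1] = -1 + 2 = 1, A[1][1] + B[1][1] = 2 + -5 = -3, A[1][2] + B[2][1] = 5 + -2 = 3) = -3 (attained at k = 1)
  C[1][2] = min over k of (A[1][0] + B[0][2] = -1 + 4 = 3, A[1][1] + B[1][2] = 2 + 0 = 2, A[1][2] + B[2][2] = 5 + -5 = 0) = 0 (attained at k = 2)
  C[2][0] = min over k of (A[2][0] + B[0][0] = 8 + 3 = 11, A[2][1] + B[1][0] = 5 + -4 = 1, A[2][2] + B[2][0] = 4 + -2 = 2) = 1 (attained at k = 1)
  C[2][1] = min over k of (A[2][0] + B[0][1] = 8 + 2 = 10, A[2][1] + B[1][1] = 5 + -5 = 0, A[2][2] + B[2][1] = 4 + -2 = 2) = 0 (attained at k = 1)
  C[2][2] = min over k of (A[2][0] + B[0][2] = 8 + 4 = 12, A[2][1] + B[1][2] = 5 + 0 = 5, A[2][2] + B[2][2] = 4 + -5 = -1) = -1 (attained at k = 2)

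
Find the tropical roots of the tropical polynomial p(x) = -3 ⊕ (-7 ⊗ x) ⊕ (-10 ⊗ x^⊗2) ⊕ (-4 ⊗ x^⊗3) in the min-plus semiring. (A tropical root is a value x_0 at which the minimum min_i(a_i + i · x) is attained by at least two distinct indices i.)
Roots: {-6, 3, 4}

Each tropical root is a break point of the lower envelope of the lines y = a_i + i · x (there are 4 lines, with slopes 0, 1, ..., 3). Only the lines that attain the minimum somewhere contribute to roots; other lines are dominated. Here the surviving (envelope) indices are i = 3, i = 2, i = 1, i = 0.
Intersections between consecutive envelope lines give the roots: for adjacent envelope indices i < j the intersection is x = (a_i − a_j) / (j − i). Reading off the sorted break points: {-6, 3, 4}.
Verification: at each break x_0, at least two indices attain the minimum of min_i(a_i + i · x_0).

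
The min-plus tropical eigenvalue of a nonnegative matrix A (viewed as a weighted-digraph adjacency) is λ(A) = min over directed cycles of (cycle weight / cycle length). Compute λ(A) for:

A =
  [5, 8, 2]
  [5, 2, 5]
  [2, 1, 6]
λ(A) = 2

Enumerate directed cycles and compute their means (weight / length). Sample:
  cycle 0 → 0: weight = 5, length = 1, mean = 5/1 ≈ 5.000
  cycle 1 → 1: weight = 2, length = 1, mean = 2/1 ≈ 2.000
  cycle 2 → 2: weight = 6, length = 1, mean = 6/1 ≈ 6.000
  cycle 0 → 1 → 0: weight = 13, length = 2, mean = 13/2 ≈ 6.500
  cycle 0 → 2 → 0: weight = 4, length = 2, mean = 4/2 ≈ 2.000
  cycle 1 → 0 → 1: weight = 13, length = 2, mean = 13/2 ≈ 6.500
Minimum mean = 2.000, attained e.g. along the cycle 1 → 1 with weight 2 and length 1. So λ(A) = 2/1 = 2.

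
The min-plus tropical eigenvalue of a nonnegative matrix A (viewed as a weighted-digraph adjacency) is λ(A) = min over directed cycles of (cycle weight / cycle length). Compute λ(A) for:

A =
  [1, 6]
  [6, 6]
λ(A) = 1

Enumerate directed cycles and compute their means (weight / length). Sample:
  cycle 0 → 0: weight = 1, length = 1, mean = 1/1 ≈ 1.000
  cycle 1 → 1: weight = 6, length = 1, mean = 6/1 ≈ 6.000
  cycle 0 → 1 → 0: weight = 12, length = 2, mean = 12/2 ≈ 6.000
  cycle 1 → 0 → 1: weight = 12, length = 2, mean = 12/2 ≈ 6.000
Minimum mean = 1.000, attained e.g. along the cycle 0 → 0 with weight 1 and length 1. So λ(A) = 1/1 = 1.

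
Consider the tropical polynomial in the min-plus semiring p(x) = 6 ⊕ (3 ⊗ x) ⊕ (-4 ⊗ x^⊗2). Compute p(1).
p(1) = -2

A tropical monomial a ⊗ x^⊗i evaluates to a + i · x. Evaluating each term at x = 1:
  Term 0 contributes 6 + 0 · 1 = 6
  Term 1 contributes 3 + 1 · 1 = 4
  Term 2 contributes -4 + 2 · 1 = -2
p(1) = ⊕ of these = min[6, 4, -2] = -2.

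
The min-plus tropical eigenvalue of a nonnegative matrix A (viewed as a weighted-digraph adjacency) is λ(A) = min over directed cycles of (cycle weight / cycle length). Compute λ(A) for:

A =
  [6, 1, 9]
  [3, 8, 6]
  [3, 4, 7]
λ(A) = 2

Enumerate directed cycles and compute their means (weight / length). Sample:
  cycle 0 → 0: weight = 6, length = 1, mean = 6/1 ≈ 6.000
  cycle 1 → 1: weight = 8, length = 1, mean = 8/1 ≈ 8.000
  cycle 2 → 2: weight = 7, length = 1, mean = 7/1 ≈ 7.000
  cycle 0 → 1 → 0: weight = 4, length = 2, mean = 4/2 ≈ 2.000
  cycle 0 → 2 → 0: weight = 12, length = 2, mean = 12/2 ≈ 6.000
  cycle 1 → 0 → 1: weight = 4, length = 2, mean = 4/2 ≈ 2.000
Minimum mean = 2.000, attained e.g. along the cycle 0 → 1 → 0 with weight 4 and length 2. So λ(A) = 4/2 = 2.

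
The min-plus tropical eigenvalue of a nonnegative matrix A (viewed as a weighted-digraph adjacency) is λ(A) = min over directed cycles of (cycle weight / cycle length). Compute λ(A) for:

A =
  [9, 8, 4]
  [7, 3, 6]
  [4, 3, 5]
λ(A) = 3

Enumerate directed cycles and compute their means (weight / length). Sample:
  cycle 0 → 0: weight = 9, length = 1, mean = 9/1 ≈ 9.000
  cycle 1 → 1: weight = 3, length = 1, mean = 3/1 ≈ 3.000
  cycle 2 → 2: weight = 5, length = 1, mean = 5/1 ≈ 5.000
  cycle 0 → 1 → 0: weight = 15, length = 2, mean = 15/2 ≈ 7.500
  cycle 0 → 2 → 0: weight = 8, length = 2, mean = 8/2 ≈ 4.000
  cycle 1 → 0 → 1: weight = 15, length = 2, mean = 15/2 ≈ 7.500
Minimum mean = 3.000, attained e.g. along the cycle 1 → 1 with weight 3 and length 1. So λ(A) = 3/1 = 3.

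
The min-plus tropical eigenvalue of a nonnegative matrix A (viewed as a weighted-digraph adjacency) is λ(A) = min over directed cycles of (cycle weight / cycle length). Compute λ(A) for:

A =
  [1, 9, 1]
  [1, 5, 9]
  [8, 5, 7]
λ(A) = 1

Enumerate directed cycles and compute their means (weight / length). Sample:
  cycle 0 → 0: weight = 1, length = 1, mean = 1/1 ≈ 1.000
  cycle 1 → 1: weight = 5, length = 1, mean = 5/1 ≈ 5.000
  cycle 2 → 2: weight = 7, length = 1, mean = 7/1 ≈ 7.000
  cycle 0 → 1 → 0: weight = 10, length = 2, mean = 10/2 ≈ 5.000
  cycle 0 → 2 → 0: weight = 9, length = 2, mean = 9/2 ≈ 4.500
  cycle 1 → 0 → 1: weight = 10, length = 2, mean = 10/2 ≈ 5.000
Minimum mean = 1.000, attained e.g. along the cycle 0 → 0 with weight 1 and length 1. So λ(A) = 1/1 = 1.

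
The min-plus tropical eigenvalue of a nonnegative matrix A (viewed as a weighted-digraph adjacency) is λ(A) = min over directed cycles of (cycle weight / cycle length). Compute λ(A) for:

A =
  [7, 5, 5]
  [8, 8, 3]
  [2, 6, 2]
λ(A) = 2

Enumerate directed cycles and compute their means (weight / length). Sample:
  cycle 0 → 0: weight = 7, length = 1, mean = 7/1 ≈ 7.000
  cycle 1 → 1: weight = 8, length = 1, mean = 8/1 ≈ 8.000
  cycle 2 → 2: weight = 2, length = 1, mean = 2/1 ≈ 2.000
  cycle 0 → 1 → 0: weight = 13, length = 2, mean = 13/2 ≈ 6.500
  cycle 0 → 2 → 0: weight = 7, length = 2, mean = 7/2 ≈ 3.500
  cycle 1 → 0 → 1: weight = 13, length = 2, mean = 13/2 ≈ 6.500
Minimum mean = 2.000, attained e.g. along the cycle 2 → 2 with weight 2 and length 1. So λ(A) = 2/1 = 2.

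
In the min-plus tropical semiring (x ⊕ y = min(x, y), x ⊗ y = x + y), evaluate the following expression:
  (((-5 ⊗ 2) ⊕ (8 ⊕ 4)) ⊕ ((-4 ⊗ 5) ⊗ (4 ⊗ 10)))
(((-5 ⊗ 2) ⊕ (8 ⊕ 4)) ⊕ ((-4 ⊗ 5) ⊗ (4 ⊗ 10))) = -3

Expand innermost to outermost. Recall ⊕ takes the minimum of its arguments and ⊗ takes their sum. Working out the expression (((-5 ⊗ 2) ⊕ (8 ⊕ 4)) ⊕ ((-4 ⊗ 5) ⊗ (4 ⊗ 10))) gives -3.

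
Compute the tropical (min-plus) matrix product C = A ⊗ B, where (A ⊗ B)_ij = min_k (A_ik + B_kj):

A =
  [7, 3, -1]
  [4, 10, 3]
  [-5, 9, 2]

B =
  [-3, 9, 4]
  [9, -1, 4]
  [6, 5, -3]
A ⊗ B =
  [4, 2, -4]
  [1, 8, 0]
  [-8, 4, -1]

Apply the min-plus product entry-by-entry:
  C[0][0] = min over k of (A[0][0] + B[0][0] = 7 + -3 = 4, A[0][1] + B[1][0] = 3 + 9 = 12, A[0][2] + B[2][0] = -1 + 6 = 5) = 4 (attained at k = 0)
  C[0][1] = min over k of (A[0][0] + B[0][1] = 7 + 9 = 16, A[0][1] + B[1][1] = 3 + -1 = 2, A[0][2] + B[2][1] = -1 + 5 = 4) = 2 (attained at k = 1)
  C[0][2] = min over k of (A[0][0] + B[0][2] = 7 + 4 = 11, A[0][1] + B[1][2] = 3 + 4 = 7, A[0][2] + B[2][2] = -1 + -3 = -4) = -4 (attained at k = 2)
  C[1][0] = min over k of (A[1][0] + B[0][0] = 4 + -3 = 1, A[1][1] + B[1][0] = 10 + 9 = 19, A[1][2] + B[2][0] = 3 + 6 = 9) = 1 (attained at k = 0)
  C[1][1] = min over k of (A[1][0] + B[0][1] = 4 + 9 = 13, A[1][1] + B[1][1] = 10 + -1 = 9, A[1][2] + B[2][1] = 3 + 5 = 8) = 8 (attained at k = 2)
  C[1][2] = min over k of (A[1][0] + B[0][2] = 4 + 4 = 8, A[1][1] + B[1][2] = 10 + 4 = 14, A[1][2] + B[2][2] = 3 + -3 = 0) = 0 (attained at k = 2)
  C[2][0] = min over k of (A[2][0] + B[0][0] = -5 + -3 = -8, A[2][1] + B[1][0] = 9 + 9 = 18, A[2][2] + B[2][0] = 2 + 6 = 8) = -8 (attained at k = 0)
  C[2][1] = min over k of (A[2][0] + B[0][1] = -5 + 9 = 4, A[2][1] + B[1][1] = 9 + -1 = 8, A[2][2] + B[2][1] = 2 + 5 = 7) = 4 (attained at k = 0)
  C[2][2] = min over k of (A[2][0] + B[0][2] = -5 + 4 = -1, A[2][1] + B[1][2] = 9 + 4 = 13, A[2][2] + B[2][2] = 2 + -3 = -1) = -1 (attained at k = 0)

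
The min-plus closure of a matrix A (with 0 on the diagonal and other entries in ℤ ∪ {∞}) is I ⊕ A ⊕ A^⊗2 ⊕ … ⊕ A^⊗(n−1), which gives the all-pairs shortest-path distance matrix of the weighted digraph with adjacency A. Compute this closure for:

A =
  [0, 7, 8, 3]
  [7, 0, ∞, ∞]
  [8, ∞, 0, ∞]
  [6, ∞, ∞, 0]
Closure =
  [0, 7, 8, 3]
  [7, 0, 15, 10]
  [8, 15, 0, 11]
  [6, 13, 14, 0]

This is the Floyd-Warshall all-pairs shortest-path computation. For each intermediate vertex k = 0, 1, …, 3, update dist[i][j] ← min(dist[i][j], dist[i][k] + dist[k][j]). The final matrix gives, for each (i, j), the minimum total weight of any directed path from i to j (possibly empty when i = j).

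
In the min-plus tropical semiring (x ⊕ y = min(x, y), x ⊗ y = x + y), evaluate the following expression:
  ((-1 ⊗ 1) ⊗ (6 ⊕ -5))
((-1 ⊗ 1) ⊗ (6 ⊕ -5)) = -5

Expand innermost to outermost. Recall ⊕ takes the minimum of its arguments and ⊗ takes their sum. Working out the expression ((-1 ⊗ 1) ⊗ (6 ⊕ -5)) gives -5.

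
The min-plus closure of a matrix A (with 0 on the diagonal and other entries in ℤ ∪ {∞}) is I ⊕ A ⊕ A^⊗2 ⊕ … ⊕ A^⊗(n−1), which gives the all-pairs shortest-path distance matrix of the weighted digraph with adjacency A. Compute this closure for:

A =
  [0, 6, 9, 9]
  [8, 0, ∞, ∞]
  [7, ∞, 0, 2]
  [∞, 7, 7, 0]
Closure =
  [0, 6, 9, 9]
  [8, 0, 17, 17]
  [7, 9, 0, 2]
  [14, 7, 7, 0]

This is the Floyd-Warshall all-pairs shortest-path computation. For each intermediate vertex k = 0, 1, …, 3, update dist[i][j] ← min(dist[i][j], dist[i][k] + dist[k][j]). The final matrix gives, for each (i, j), the minimum total weight of any directed path from i to j (possibly empty when i = j).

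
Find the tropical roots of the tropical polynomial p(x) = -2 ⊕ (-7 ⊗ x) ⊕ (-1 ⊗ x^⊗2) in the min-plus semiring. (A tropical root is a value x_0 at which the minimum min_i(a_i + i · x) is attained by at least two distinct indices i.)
Roots: {-6, 5}

Each tropical root is a break point of the lower envelope of the lines y = a_i + i · x (there are 3 lines, with slopes 0, 1, ..., 2). Only the lines that attain the minimum somewhere contribute to roots; other lines are dominated. Here the surviving (envelope) indices are i = 2, i = 1, i = 0.
Intersections between consecutive envelope lines give the roots: for adjacent envelope indices i < j the intersection is x = (a_i − a_j) / (j − i). Reading off the sorted break points: {-6, 5}.
Verification: at each break x_0, at least two indices attain the minimum of min_i(a_i + i · x_0).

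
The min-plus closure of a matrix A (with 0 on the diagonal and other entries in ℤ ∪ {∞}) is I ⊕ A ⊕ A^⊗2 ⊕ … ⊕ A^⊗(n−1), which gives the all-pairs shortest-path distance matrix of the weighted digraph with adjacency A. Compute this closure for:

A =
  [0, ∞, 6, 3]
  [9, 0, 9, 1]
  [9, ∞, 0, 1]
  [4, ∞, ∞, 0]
Closure =
  [0, ∞, 6, 3]
  [5, 0, 9, 1]
  [5, ∞, 0, 1]
  [4, ∞, 10, 0]

This is the Floyd-Warshall all-pairs shortest-path computation. For each intermediate vertex k = 0, 1, …, 3, update dist[i][j] ← min(dist[i][j], dist[i][k] + dist[k][j]). The final matrix gives, for each (i, j), the minimum total weight of any directed path from i to j (possibly empty when i = j).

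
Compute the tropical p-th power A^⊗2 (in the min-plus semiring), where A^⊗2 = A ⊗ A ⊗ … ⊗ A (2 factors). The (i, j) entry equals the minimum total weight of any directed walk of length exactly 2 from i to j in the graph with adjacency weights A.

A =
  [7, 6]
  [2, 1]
A^⊗2 =
  [8, 7]
  [3, 2]

Each entry (A^⊗2)_ij equals the minimum over all length-2 walks i = v_0 → v_1 → … → v_2 = j of Σ_t A[v_t][v_{t+1}]. For example, for (i, j) = (0, 1) we minimise over 2 possible intermediate vertex sequences; the minimum is 7, attained along the walk 0 → 1 → 1.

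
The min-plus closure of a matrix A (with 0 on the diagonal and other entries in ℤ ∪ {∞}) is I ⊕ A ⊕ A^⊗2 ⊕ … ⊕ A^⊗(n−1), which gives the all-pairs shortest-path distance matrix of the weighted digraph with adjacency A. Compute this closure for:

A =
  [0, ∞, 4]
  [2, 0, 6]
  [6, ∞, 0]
Closure =
  [0, ∞, 4]
  [2, 0, 6]
  [6, ∞, 0]

This is the Floyd-Warshall all-pairs shortest-path computation. For each intermediate vertex k = 0, 1, …, 2, update dist[i][j] ← min(dist[i][j], dist[i][k] + dist[k][j]). The final matrix gives, for each (i, j), the minimum total weight of any directed path from i to j (possibly empty when i = j).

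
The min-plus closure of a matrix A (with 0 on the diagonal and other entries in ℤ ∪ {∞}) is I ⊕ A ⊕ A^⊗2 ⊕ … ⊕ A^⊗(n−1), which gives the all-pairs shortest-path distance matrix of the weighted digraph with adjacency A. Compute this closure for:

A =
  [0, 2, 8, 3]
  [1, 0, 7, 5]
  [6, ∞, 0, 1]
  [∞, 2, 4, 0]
Closure =
  [0, 2, 7, 3]
  [1, 0, 7, 4]
  [4, 3, 0, 1]
  [3, 2, 4, 0]

This is the Floyd-Warshall all-pairs shortest-path computation. For each intermediate vertex k = 0, 1, …, 3, update dist[i][j] ← min(dist[i][j], dist[i][k] + dist[k][j]). The final matrix gives, for each (i, j), the minimum total weight of any directed path from i to j (possibly empty when i = j).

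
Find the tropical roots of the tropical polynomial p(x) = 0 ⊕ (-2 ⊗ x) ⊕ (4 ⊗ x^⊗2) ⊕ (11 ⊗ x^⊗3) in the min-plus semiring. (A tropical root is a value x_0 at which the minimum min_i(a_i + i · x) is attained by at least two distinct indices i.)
Roots: {-7, -6, 2}

Each tropical root is a break point of the lower envelope of the lines y = a_i + i · x (there are 4 lines, with slopes 0, 1, ..., 3). Only the lines that attain the minimum somewhere contribute to roots; other lines are dominated. Here the surviving (envelope) indices are i = 3, i = 2, i = 1, i = 0.
Intersections between consecutive envelope lines give the roots: for adjacent envelope indices i < j the intersection is x = (a_i − a_j) / (j − i). Reading off the sorted break points: {-7, -6, 2}.
Verification: at each break x_0, at least two indices attain the minimum of min_i(a_i + i · x_0).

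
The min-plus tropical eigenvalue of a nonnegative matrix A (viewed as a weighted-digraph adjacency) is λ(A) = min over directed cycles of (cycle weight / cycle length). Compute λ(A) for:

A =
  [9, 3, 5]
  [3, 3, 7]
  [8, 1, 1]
λ(A) = 1

Enumerate directed cycles and compute their means (weight / length). Sample:
  cycle 0 → 0: weight = 9, length = 1, mean = 9/1 ≈ 9.000
  cycle 1 → 1: weight = 3, length = 1, mean = 3/1 ≈ 3.000
  cycle 2 → 2: weight = 1, length = 1, mean = 1/1 ≈ 1.000
  cycle 0 → 1 → 0: weight = 6, length = 2, mean = 6/2 ≈ 3.000
  cycle 0 → 2 → 0: weight = 13, length = 2, mean = 13/2 ≈ 6.500
  cycle 1 → 0 → 1: weight = 6, length = 2, mean = 6/2 ≈ 3.000
Minimum mean = 1.000, attained e.g. along the cycle 2 → 2 with weight 1 and length 1. So λ(A) = 1/1 = 1.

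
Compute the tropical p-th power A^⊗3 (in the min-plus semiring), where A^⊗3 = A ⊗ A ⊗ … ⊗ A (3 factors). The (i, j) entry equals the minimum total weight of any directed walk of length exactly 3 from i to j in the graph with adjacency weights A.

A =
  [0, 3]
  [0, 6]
A^⊗3 =
  [0, 3]
  [0, 3]

Each entry (A^⊗3)_ij equals the minimum over all length-3 walks i = v_0 → v_1 → … → v_3 = j of Σ_t A[v_t][v_{t+1}]. For example, for (i, j) = (0, 1) we minimise over 4 possible intermediate vertex sequences; the minimum is 3, attained along the walk 0 → 0 → 0 → 1.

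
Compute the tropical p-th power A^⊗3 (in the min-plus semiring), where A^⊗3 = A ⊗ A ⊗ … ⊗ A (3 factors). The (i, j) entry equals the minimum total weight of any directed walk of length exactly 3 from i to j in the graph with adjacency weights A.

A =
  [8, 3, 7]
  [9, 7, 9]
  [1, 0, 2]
A^⊗3 =
  [10, 9, 11]
  [12, 11, 13]
  [5, 4, 6]

Each entry (A^⊗3)_ij equals the minimum over all length-3 walks i = v_0 → v_1 → … → v_3 = j of Σ_t A[v_t][v_{t+1}]. For example, for (i, j) = (0, 2) we minimise over 9 possible intermediate vertex sequences; the minimum is 11, attained along the walk 0 → 2 → 2 → 2.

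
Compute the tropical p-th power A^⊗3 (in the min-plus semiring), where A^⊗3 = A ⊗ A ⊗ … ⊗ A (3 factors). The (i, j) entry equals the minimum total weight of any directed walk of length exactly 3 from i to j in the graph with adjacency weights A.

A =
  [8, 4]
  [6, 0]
A^⊗3 =
  [10, 4]
  [6, 0]

Each entry (A^⊗3)_ij equals the minimum over all length-3 walks i = v_0 → v_1 → … → v_3 = j of Σ_t A[v_t][v_{t+1}]. For example, for (i, j) = (0, 1) we minimise over 4 possible intermediate vertex sequences; the minimum is 4, attained along the walk 0 → 1 → 1 → 1.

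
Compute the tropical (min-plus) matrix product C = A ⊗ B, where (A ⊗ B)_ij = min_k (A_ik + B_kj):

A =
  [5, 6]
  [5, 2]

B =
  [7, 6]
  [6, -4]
A ⊗ B =
  [12, 2]
  [8, -2]

Apply the min-plus product entry-by-entry:
  C[0][0] = min over k of (A[0][0] + B[0][0] = 5 + 7 = 12, A[0][1] + B[1][0] = 6 + 6 = 12) = 12 (attained at k = 0)
  C[0][1] = min over k of (A[0][0] + B[0][1] = 5 + 6 = 11, A[0][1] + B[1][1] = 6 + -4 = 2) = 2 (attained at k = 1)
  C[1][0] = min over k of (A[1][0] + B[0][0] = 5 + 7 = 12, A[1][1] + B[1][0] = 2 + 6 = 8) = 8 (attained at k = 1)
  C[1][1] = min over k of (A[1][0] + B[0][1] = 5 + 6 = 11, A[1][1] + B[1][1] = 2 + -4 = -2) = -2 (attained at k = 1)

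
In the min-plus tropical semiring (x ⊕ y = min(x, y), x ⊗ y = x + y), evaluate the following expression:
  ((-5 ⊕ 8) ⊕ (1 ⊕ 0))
((-5 ⊕ 8) ⊕ (1 ⊕ 0)) = -5

Expand innermost to outermost. Recall ⊕ takes the minimum of its arguments and ⊗ takes their sum. Working out the expression ((-5 ⊕ 8) ⊕ (1 ⊕ 0)) gives -5.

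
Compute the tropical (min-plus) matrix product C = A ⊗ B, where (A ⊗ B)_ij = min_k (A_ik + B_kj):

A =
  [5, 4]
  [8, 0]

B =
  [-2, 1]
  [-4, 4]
A ⊗ B =
  [0, 6]
  [-4, 4]

Apply the min-plus product entry-by-entry:
  C[0][0] = min over k of (A[0][0] + B[0][0] = 5 + -2 = 3, A[0][1] + B[1][0] = 4 + -4 = 0) = 0 (attained at k = 1)
  C[0][1] = min over k of (A[0][0] + B[0][1] = 5 + 1 = 6, A[0][1] + B[1][1] = 4 + 4 = 8) = 6 (attained at k = 0)
  C[1][0] = min over k of (A[1][0] + B[0][0] = 8 + -2 = 6, A[1][1] + B[1][0] = 0 + -4 = -4) = -4 (attained at k = 1)
  C[1][1] = min over k of (A[1][0] + B[0][1] = 8 + 1 = 9, A[1][1] + B[1][1] = 0 + 4 = 4) = 4 (attained at k = 1)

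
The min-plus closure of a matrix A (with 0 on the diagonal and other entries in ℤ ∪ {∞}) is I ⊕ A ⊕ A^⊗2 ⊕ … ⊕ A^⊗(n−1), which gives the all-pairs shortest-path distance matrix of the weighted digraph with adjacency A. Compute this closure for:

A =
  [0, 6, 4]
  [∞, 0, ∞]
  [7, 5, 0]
Closure =
  [0, 6, 4]
  [∞, 0, ∞]
  [7, 5, 0]

This is the Floyd-Warshall all-pairs shortest-path computation. For each intermediate vertex k = 0, 1, …, 2, update dist[i][j] ← min(dist[i][j], dist[i][k] + dist[k][j]). The final matrix gives, for each (i, j), the minimum total weight of any directed path from i to j (possibly empty when i = j).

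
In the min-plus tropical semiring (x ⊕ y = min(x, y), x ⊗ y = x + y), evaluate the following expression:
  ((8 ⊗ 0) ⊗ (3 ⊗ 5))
((8 ⊗ 0) ⊗ (3 ⊗ 5)) = 16

Expand innermost to outermost. Recall ⊕ takes the minimum of its arguments and ⊗ takes their sum. Working out the expression ((8 ⊗ 0) ⊗ (3 ⊗ 5)) gives 16.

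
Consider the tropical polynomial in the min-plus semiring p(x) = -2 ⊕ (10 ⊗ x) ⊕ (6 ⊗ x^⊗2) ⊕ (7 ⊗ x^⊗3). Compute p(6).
p(6) = -2

A tropical monomial a ⊗ x^⊗i evaluates to a + i · x. Evaluating each term at x = 6:
  Term 0 contributes -2 + 0 · 6 = -2
  Term 1 contributes 10 + 1 · 6 = 16
  Term 2 contributes 6 + 2 · 6 = 18
  Term 3 contributes 7 + 3 · 6 = 25
p(6) = ⊕ of these = min[-2, 16, 18, 25] = -2.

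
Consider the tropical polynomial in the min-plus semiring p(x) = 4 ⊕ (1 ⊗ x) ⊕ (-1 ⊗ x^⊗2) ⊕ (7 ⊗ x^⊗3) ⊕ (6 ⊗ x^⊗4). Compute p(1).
p(1) = 1

A tropical monomial a ⊗ x^⊗i evaluates to a + i · x. Evaluating each term at x = 1:
  Term 0 contributes 4 + 0 · 1 = 4
  Term 1 contributes 1 + 1 · 1 = 2
  Term 2 contributes -1 + 2 · 1 = 1
  Term 3 contributes 7 + 3 · 1 = 10
  Term 4 contributes 6 + 4 · 1 = 10
p(1) = ⊕ of these = min[4, 2, 1, 10, 10] = 1.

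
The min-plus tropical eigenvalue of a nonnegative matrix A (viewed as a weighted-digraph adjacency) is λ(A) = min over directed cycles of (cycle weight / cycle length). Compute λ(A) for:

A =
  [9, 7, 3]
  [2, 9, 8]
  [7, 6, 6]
λ(A) = 11/3

Enumerate directed cycles and compute their means (weight / length). Sample:
  cycle 0 → 0: weight = 9, length = 1, mean = 9/1 ≈ 9.000
  cycle 1 → 1: weight = 9, length = 1, mean = 9/1 ≈ 9.000
  cycle 2 → 2: weight = 6, length = 1, mean = 6/1 ≈ 6.000
  cycle 0 → 1 → 0: weight = 9, length = 2, mean = 9/2 ≈ 4.500
  cycle 0 → 2 → 0: weight = 10, length = 2, mean = 10/2 ≈ 5.000
  cycle 1 → 0 → 1: weight = 9, length = 2, mean = 9/2 ≈ 4.500
Minimum mean = 3.667, attained e.g. along the cycle 0 → 2 → 1 → 0 with weight 11 and length 3. So λ(A) = 11/3 = 11/3.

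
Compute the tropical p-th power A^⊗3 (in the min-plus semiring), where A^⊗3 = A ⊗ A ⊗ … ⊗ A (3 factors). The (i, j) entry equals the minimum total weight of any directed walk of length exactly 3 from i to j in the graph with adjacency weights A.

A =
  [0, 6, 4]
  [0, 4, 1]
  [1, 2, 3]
A^⊗3 =
  [0, 6, 4]
  [0, 6, 4]
  [1, 5, 5]

Each entry (A^⊗3)_ij equals the minimum over all length-3 walks i = v_0 → v_1 → … → v_3 = j of Σ_t A[v_t][v_{t+1}]. For example, for (i, j) = (0, 2) we minimise over 9 possible intermediate vertex sequences; the minimum is 4, attained along the walk 0 → 0 → 0 → 2.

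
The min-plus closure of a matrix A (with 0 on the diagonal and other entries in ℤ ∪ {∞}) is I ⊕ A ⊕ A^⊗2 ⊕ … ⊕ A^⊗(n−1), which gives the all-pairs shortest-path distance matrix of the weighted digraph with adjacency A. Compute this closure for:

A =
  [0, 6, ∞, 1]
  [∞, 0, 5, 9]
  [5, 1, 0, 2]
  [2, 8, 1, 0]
Closure =
  [0, 3, 2, 1]
  [9, 0, 5, 7]
  [4, 1, 0, 2]
  [2, 2, 1, 0]

This is the Floyd-Warshall all-pairs shortest-path computation. For each intermediate vertex k = 0, 1, …, 3, update dist[i][j] ← min(dist[i][j], dist[i][k] + dist[k][j]). The final matrix gives, for each (i, j), the minimum total weight of any directed path from i to j (possibly empty when i = j).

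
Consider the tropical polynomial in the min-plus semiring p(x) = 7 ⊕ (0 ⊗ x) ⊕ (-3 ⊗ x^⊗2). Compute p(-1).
p(-1) = -5

A tropical monomial a ⊗ x^⊗i evaluates to a + i · x. Evaluating each term at x = -1:
  Term 0 contributes 7 + 0 · -1 = 7
  Term 1 contributes 0 + 1 · -1 = -1
  Term 2 contributes -3 + 2 · -1 = -5
p(-1) = ⊕ of these = min[7, -1, -5] = -5.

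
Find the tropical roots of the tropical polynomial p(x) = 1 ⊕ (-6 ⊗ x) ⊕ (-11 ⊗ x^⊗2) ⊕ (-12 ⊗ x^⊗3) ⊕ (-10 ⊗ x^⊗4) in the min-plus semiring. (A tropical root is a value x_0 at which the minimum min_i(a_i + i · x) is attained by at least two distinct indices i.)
Roots: {-2, 1, 5, 7}

Each tropical root is a break point of the lower envelope of the lines y = a_i + i · x (there are 5 lines, with slopes 0, 1, ..., 4). Only the lines that attain the minimum somewhere contribute to roots; other lines are dominated. Here the surviving (envelope) indices are i = 4, i = 3, i = 2, i = 1, i = 0.
Intersections between consecutive envelope lines give the roots: for adjacent envelope indices i < j the intersection is x = (a_i − a_j) / (j − i). Reading off the sorted break points: {-2, 1, 5, 7}.
Verification: at each break x_0, at least two indices attain the minimum of min_i(a_i + i · x_0).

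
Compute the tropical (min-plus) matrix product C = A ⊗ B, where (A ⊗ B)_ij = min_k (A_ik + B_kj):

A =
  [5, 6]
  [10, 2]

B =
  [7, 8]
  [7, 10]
A ⊗ B =
  [12, 13]
  [9, 12]

Apply the min-plus product entry-by-entry:
  C[0][0] = min over k of (A[0][0] + B[0][0] = 5 + 7 = 12, A[0][1] + B[1][0] = 6 + 7 = 13) = 12 (attained at k = 0)
  C[0][1] = min over k of (A[0][0] + B[0][1] = 5 + 8 = 13, A[0][1] + B[1][1] = 6 + 10 = 16) = 13 (attained at k = 0)
  C[1][0] = min over k of (A[1][0] + B[0][0] = 10 + 7 = 17, A[1][1] + B[1][0] = 2 + 7 = 9) = 9 (attained at k = 1)
  C[1][1] = min over k of (A[1][0] + B[0][1] = 10 + 8 = 18, A[1][1] + B[1][1] = 2 + 10 = 12) = 12 (attained at k = 1)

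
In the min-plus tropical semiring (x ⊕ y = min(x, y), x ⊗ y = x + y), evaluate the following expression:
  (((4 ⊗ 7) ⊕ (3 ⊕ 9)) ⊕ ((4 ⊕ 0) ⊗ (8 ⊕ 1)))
(((4 ⊗ 7) ⊕ (3 ⊕ 9)) ⊕ ((4 ⊕ 0) ⊗ (8 ⊕ 1))) = 1

Expand innermost to outermost. Recall ⊕ takes the minimum of its arguments and ⊗ takes their sum. Working out the expression (((4 ⊗ 7) ⊕ (3 ⊕ 9)) ⊕ ((4 ⊕ 0) ⊗ (8 ⊕ 1))) gives 1.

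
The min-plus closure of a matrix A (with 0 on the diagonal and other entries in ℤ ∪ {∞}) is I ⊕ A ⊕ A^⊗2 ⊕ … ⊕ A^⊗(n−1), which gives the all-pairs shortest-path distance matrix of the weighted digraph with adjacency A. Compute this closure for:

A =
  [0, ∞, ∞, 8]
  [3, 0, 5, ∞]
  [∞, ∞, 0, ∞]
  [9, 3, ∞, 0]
Closure =
  [0, 11, 16, 8]
  [3, 0, 5, 11]
  [∞, ∞, 0, ∞]
  [6, 3, 8, 0]

This is the Floyd-Warshall all-pairs shortest-path computation. For each intermediate vertex k = 0, 1, …, 3, update dist[i][j] ← min(dist[i][j], dist[i][k] + dist[k][j]). The final matrix gives, for each (i, j), the minimum total weight of any directed path from i to j (possibly empty when i = j).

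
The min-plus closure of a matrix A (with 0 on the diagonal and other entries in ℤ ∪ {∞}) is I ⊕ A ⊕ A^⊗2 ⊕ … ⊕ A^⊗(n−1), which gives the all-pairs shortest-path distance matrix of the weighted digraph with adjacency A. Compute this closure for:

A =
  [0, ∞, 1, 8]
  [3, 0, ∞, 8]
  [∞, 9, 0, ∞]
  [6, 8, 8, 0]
Closure =
  [0, 10, 1, 8]
  [3, 0, 4, 8]
  [12, 9, 0, 17]
  [6, 8, 7, 0]

This is the Floyd-Warshall all-pairs shortest-path computation. For each intermediate vertex k = 0, 1, …, 3, update dist[i][j] ← min(dist[i][j], dist[i][k] + dist[k][j]). The final matrix gives, for each (i, j), the minimum total weight of any directed path from i to j (possibly empty when i = j).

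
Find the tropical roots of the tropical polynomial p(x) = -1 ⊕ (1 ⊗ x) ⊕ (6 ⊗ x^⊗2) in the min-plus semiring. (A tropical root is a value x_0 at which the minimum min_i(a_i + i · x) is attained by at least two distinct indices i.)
Roots: {-5, -2}

Each tropical root is a break point of the lower envelope of the lines y = a_i + i · x (there are 3 lines, with slopes 0, 1, ..., 2). Only the lines that attain the minimum somewhere contribute to roots; other lines are dominated. Here the surviving (envelope) indices are i = 2, i = 1, i = 0.
Intersections between consecutive envelope lines give the roots: for adjacent envelope indices i < j the intersection is x = (a_i − a_j) / (j − i). Reading off the sorted break points: {-5, -2}.
Verification: at each break x_0, at least two indices attain the minimum of min_i(a_i + i · x_0).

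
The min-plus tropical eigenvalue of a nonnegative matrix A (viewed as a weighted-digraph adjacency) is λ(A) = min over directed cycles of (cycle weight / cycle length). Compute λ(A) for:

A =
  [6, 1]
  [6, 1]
λ(A) = 1

Enumerate directed cycles and compute their means (weight / length). Sample:
  cycle 0 → 0: weight = 6, length = 1, mean = 6/1 ≈ 6.000
  cycle 1 → 1: weight = 1, length = 1, mean = 1/1 ≈ 1.000
  cycle 0 → 1 → 0: weight = 7, length = 2, mean = 7/2 ≈ 3.500
  cycle 1 → 0 → 1: weight = 7, length = 2, mean = 7/2 ≈ 3.500
Minimum mean = 1.000, attained e.g. along the cycle 1 → 1 with weight 1 and length 1. So λ(A) = 1/1 = 1.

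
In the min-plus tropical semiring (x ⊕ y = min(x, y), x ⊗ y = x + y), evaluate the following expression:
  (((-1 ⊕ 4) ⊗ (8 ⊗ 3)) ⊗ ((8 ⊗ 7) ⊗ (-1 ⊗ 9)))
(((-1 ⊕ 4) ⊗ (8 ⊗ 3)) ⊗ ((8 ⊗ 7) ⊗ (-1 ⊗ 9))) = 33

Expand innermost to outermost. Recall ⊕ takes the minimum of its arguments and ⊗ takes their sum. Working out the expression (((-1 ⊕ 4) ⊗ (8 ⊗ 3)) ⊗ ((8 ⊗ 7) ⊗ (-1 ⊗ 9))) gives 33.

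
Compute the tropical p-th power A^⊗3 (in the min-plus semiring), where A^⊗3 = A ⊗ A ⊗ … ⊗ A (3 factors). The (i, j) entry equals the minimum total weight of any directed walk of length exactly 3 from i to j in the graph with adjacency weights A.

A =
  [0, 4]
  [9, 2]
A^⊗3 =
  [0, 4]
  [9, 6]

Each entry (A^⊗3)_ij equals the minimum over all length-3 walks i = v_0 → v_1 → … → v_3 = j of Σ_t A[v_t][v_{t+1}]. For example, for (i, j) = (0, 1) we minimise over 4 possible intermediate vertex sequences; the minimum is 4, attained along the walk 0 → 0 → 0 → 1.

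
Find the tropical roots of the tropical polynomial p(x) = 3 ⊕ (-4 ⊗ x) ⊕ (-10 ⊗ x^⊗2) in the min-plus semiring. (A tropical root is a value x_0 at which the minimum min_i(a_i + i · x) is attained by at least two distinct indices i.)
Roots: {6, 7}

Each tropical root is a break point of the lower envelope of the lines y = a_i + i · x (there are 3 lines, with slopes 0, 1, ..., 2). Only the lines that attain the minimum somewhere contribute to roots; other lines are dominated. Here the surviving (envelope) indices are i = 2, i = 1, i = 0.
Intersections between consecutive envelope lines give the roots: for adjacent envelope indices i < j the intersection is x = (a_i − a_j) / (j − i). Reading off the sorted break points: {6, 7}.
Verification: at each break x_0, at least two indices attain the minimum of min_i(a_i + i · x_0).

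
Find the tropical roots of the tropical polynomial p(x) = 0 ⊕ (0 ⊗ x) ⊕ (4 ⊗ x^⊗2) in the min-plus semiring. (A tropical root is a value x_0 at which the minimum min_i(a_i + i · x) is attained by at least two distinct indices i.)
Roots: {-4, 0}

Each tropical root is a break point of the lower envelope of the lines y = a_i + i · x (there are 3 lines, with slopes 0, 1, ..., 2). Only the lines that attain the minimum somewhere contribute to roots; other lines are dominated. Here the surviving (envelope) indices are i = 2, i = 1, i = 0.
Intersections between consecutive envelope lines give the roots: for adjacent envelope indices i < j the intersection is x = (a_i − a_j) / (j − i). Reading off the sorted break points: {-4, 0}.
Verification: at each break x_0, at least two indices attain the minimum of min_i(a_i + i · x_0).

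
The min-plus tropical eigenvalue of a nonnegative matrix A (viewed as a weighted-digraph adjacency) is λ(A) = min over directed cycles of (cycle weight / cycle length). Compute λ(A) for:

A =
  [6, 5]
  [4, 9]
λ(A) = 9/2

Enumerate directed cycles and compute their means (weight / length). Sample:
  cycle 0 → 0: weight = 6, length = 1, mean = 6/1 ≈ 6.000
  cycle 1 → 1: weight = 9, length = 1, mean = 9/1 ≈ 9.000
  cycle 0 → 1 → 0: weight = 9, length = 2, mean = 9/2 ≈ 4.500
  cycle 1 → 0 → 1: weight = 9, length = 2, mean = 9/2 ≈ 4.500
Minimum mean = 4.500, attained e.g. along the cycle 0 → 1 → 0 with weight 9 and length 2. So λ(A) = 9/2 = 9/2.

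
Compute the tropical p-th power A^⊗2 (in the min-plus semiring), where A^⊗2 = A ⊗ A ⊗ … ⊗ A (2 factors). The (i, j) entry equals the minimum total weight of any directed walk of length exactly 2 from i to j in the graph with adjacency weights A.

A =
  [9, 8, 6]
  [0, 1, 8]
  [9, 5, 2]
A^⊗2 =
  [8, 9, 8]
  [1, 2, 6]
  [5, 6, 4]

Each entry (A^⊗2)_ij equals the minimum over all length-2 walks i = v_0 → v_1 → … → v_2 = j of Σ_t A[v_t][v_{t+1}]. For example, for (i, j) = (0, 2) we minimise over 3 possible intermediate vertex sequences; the minimum is 8, attained along the walk 0 → 2 → 2.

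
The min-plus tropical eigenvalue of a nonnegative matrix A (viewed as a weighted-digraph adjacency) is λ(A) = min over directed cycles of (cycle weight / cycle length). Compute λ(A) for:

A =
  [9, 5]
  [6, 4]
λ(A) = 4

Enumerate directed cycles and compute their means (weight / length). Sample:
  cycle 0 → 0: weight = 9, length = 1, mean = 9/1 ≈ 9.000
  cycle 1 → 1: weight = 4, length = 1, mean = 4/1 ≈ 4.000
  cycle 0 → 1 → 0: weight = 11, length = 2, mean = 11/2 ≈ 5.500
  cycle 1 → 0 → 1: weight = 11, length = 2, mean = 11/2 ≈ 5.500
Minimum mean = 4.000, attained e.g. along the cycle 1 → 1 with weight 4 and length 1. So λ(A) = 4/1 = 4.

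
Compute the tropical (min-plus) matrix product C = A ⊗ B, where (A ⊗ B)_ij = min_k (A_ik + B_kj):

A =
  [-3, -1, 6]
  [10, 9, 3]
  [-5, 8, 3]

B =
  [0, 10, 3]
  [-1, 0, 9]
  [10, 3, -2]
A ⊗ B =
  [-3, -1, 0]
  [8, 6, 1]
  [-5, 5, -2]

Apply the min-plus product entry-by-entry:
  C[0][0] = min over k of (A[0][0] + B[0][0] = -3 + 0 = -3, A[0][1] + B[1][0] = -1 + -1 = -2, A[0][2] + B[2][0] = 6 + 10 = 16) = -3 (attained at k = 0)
  C[0][1] = min over k of (A[0][0] + B[0][1] = -3 + 10 = 7, A[0][1] + B[1][1] = -1 + 0 = -1, A[0][2] + B[2][1] = 6 + 3 = 9) = -1 (attained at k = 1)
  C[0][2] = min over k of (A[0][0] + B[0][2] = -3 + 3 = 0, A[0][1] + B[1][2] = -1 + 9 = 8, A[0][2] + B[2][2] = 6 + -2 = 4) = 0 (attained at k = 0)
  C[1][0] = min over k of (A[1][0] + B[0][0] = 10 + 0 = 10, A[1][1] + B[1][0] = 9 + -1 = 8, A[1][2] + B[2][0] = 3 + 10 = 13) = 8 (attained at k = 1)
  C[1][1] = min over k of (A[1][0] + B[0][1] = 10 + 10 = 20, A[1][1] + B[1][1] = 9 + 0 = 9, A[1][2] + B[2][1] = 3 + 3 = 6) = 6 (attained at k = 2)
  C[1][2] = min over k of (A[1][0] + B[0][2] = 10 + 3 = 13, A[1][1] + B[1][2] = 9 + 9 = 18, A[1][2] + B[2][2] = 3 + -2 = 1) = 1 (attained at k = 2)
  C[2][0] = min over k of (A[2][0] + B[0][0] = -5 + 0 = -5, A[2][1] + B[1][0] = 8 + -1 = 7, A[2][2] + B[2][0] = 3 + 10 = 13) = -5 (attained at k = 0)
  C[2][1] = min over k of (A[2][0] + B[0][1] = -5 + 10 = 5, A[2][1] + B[1][1] = 8 + 0 = 8, A[2][2] + B[2][1] = 3 + 3 = 6) = 5 (attained at k = 0)
  C[2][2] = min over k of (A[2][0] + B[0][2] = -5 + 3 = -2, A[2][1] + B[1][2] = 8 + 9 = 17, A[2][2] + B[2][2] = 3 + -2 = 1) = -2 (attained at k = 0)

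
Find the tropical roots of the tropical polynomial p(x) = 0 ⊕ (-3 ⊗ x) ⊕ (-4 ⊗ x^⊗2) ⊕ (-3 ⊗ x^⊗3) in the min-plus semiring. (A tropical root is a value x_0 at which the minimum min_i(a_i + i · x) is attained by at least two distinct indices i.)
Roots: {-1, 1, 3}

Each tropical root is a break point of the lower envelope of the lines y = a_i + i · x (there are 4 lines, with slopes 0, 1, ..., 3). Only the lines that attain the minimum somewhere contribute to roots; other lines are dominated. Here the surviving (envelope) indices are i = 3, i = 2, i = 1, i = 0.
Intersections between consecutive envelope lines give the roots: for adjacent envelope indices i < j the intersection is x = (a_i − a_j) / (j − i). Reading off the sorted break points: {-1, 1, 3}.
Verification: at each break x_0, at least two indices attain the minimum of min_i(a_i + i · x_0).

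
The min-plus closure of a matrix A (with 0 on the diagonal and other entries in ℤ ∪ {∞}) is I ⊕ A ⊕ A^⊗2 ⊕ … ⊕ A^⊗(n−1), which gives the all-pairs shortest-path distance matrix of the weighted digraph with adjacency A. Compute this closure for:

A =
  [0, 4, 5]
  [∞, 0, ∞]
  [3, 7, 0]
Closure =
  [0, 4, 5]
  [∞, 0, ∞]
  [3, 7, 0]

This is the Floyd-Warshall all-pairs shortest-path computation. For each intermediate vertex k = 0, 1, …, 2, update dist[i][j] ← min(dist[i][j], dist[i][k] + dist[k][j]). The final matrix gives, for each (i, j), the minimum total weight of any directed path from i to j (possibly empty when i = j).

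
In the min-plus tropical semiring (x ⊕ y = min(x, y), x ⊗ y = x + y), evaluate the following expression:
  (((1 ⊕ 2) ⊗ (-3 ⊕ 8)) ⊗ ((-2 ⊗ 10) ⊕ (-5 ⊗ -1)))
(((1 ⊕ 2) ⊗ (-3 ⊕ 8)) ⊗ ((-2 ⊗ 10) ⊕ (-5 ⊗ -1))) = -8

Expand innermost to outermost. Recall ⊕ takes the minimum of its arguments and ⊗ takes their sum. Working out the expression (((1 ⊕ 2) ⊗ (-3 ⊕ 8)) ⊗ ((-2 ⊗ 10) ⊕ (-5 ⊗ -1))) gives -8.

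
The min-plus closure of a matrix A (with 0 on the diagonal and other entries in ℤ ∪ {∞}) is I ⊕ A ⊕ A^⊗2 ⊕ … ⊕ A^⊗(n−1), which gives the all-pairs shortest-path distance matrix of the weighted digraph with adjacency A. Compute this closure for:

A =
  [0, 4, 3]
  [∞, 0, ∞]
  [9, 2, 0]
Closure =
  [0, 4, 3]
  [∞, 0, ∞]
  [9, 2, 0]

This is the Floyd-Warshall all-pairs shortest-path computation. For each intermediate vertex k = 0, 1, …, 2, update dist[i][j] ← min(dist[i][j], dist[i][k] + dist[k][j]). The final matrix gives, for each (i, j), the minimum total weight of any directed path from i to j (possibly empty when i = j).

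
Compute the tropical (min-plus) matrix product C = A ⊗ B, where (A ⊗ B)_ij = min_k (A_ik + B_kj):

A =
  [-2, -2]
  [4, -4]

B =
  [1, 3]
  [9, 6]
A ⊗ B =
  [-1, 1]
  [5, 2]

Apply the min-plus product entry-by-entry:
  C[0][0] = min over k of (A[0][0] + B[0][0] = -2 + 1 = -1, A[0][1] + B[1][0] = -2 + 9 = 7) = -1 (attained at k = 0)
  C[0][1] = min over k of (A[0][0] + B[0][1] = -2 + 3 = 1, A[0][1] + B[1][1] = -2 + 6 = 4) = 1 (attained at k = 0)
  C[1][0] = min over k of (A[1][0] + B[0][0] = 4 + 1 = 5, A[1][1] + B[1][0] = -4 + 9 = 5) = 5 (attained at k = 0)
  C[1][1] = min over k of (A[1][0] + B[0][1] = 4 + 3 = 7, A[1][1] + B[1][1] = -4 + 6 = 2) = 2 (attained at k = 1)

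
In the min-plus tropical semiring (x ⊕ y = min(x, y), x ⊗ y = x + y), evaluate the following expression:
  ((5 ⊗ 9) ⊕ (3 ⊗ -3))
((5 ⊗ 9) ⊕ (3 ⊗ -3)) = 0

Expand innermost to outermost. Recall ⊕ takes the minimum of its arguments and ⊗ takes their sum. Working out the expression ((5 ⊗ 9) ⊕ (3 ⊗ -3)) gives 0.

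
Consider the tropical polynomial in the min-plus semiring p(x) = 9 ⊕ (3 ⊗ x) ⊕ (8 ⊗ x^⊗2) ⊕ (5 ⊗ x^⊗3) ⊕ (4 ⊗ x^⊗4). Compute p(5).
p(5) = 8

A tropical monomial a ⊗ x^⊗i evaluates to a + i · x. Evaluating each term at x = 5:
  Term 0 contributes 9 + 0 · 5 = 9
  Term 1 contributes 3 + 1 · 5 = 8
  Term 2 contributes 8 + 2 · 5 = 18
  Term 3 contributes 5 + 3 · 5 = 20
  Term 4 contributes 4 + 4 · 5 = 24
p(5) = ⊕ of these = min[9, 8, 18, 20, 24] = 8.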